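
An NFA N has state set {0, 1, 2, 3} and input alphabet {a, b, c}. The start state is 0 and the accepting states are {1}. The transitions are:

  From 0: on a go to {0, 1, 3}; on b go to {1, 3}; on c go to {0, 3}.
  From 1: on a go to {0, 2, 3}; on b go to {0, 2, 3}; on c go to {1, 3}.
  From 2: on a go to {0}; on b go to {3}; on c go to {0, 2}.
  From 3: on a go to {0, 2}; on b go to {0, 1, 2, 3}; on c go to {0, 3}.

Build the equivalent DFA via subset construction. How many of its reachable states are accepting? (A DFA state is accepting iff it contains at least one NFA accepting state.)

Start state of the DFA: {0}.
{0} --a--> {0, 1, 3}  [new]
{0} --b--> {1, 3}  [new]
{0} --c--> {0, 3}  [new]
{0, 1, 3} --a--> {0, 1, 2, 3}  [new]
{0, 1, 3} --b--> {0, 1, 2, 3}  [seen]
{0, 1, 3} --c--> {0, 1, 3}  [seen]
{1, 3} --a--> {0, 2, 3}  [new]
{1, 3} --b--> {0, 1, 2, 3}  [seen]
{1, 3} --c--> {0, 1, 3}  [seen]
{0, 3} --a--> {0, 1, 2, 3}  [seen]
{0, 3} --b--> {0, 1, 2, 3}  [seen]
{0, 3} --c--> {0, 3}  [seen]
{0, 1, 2, 3} --a--> {0, 1, 2, 3}  [seen]
{0, 1, 2, 3} --b--> {0, 1, 2, 3}  [seen]
{0, 1, 2, 3} --c--> {0, 1, 2, 3}  [seen]
{0, 2, 3} --a--> {0, 1, 2, 3}  [seen]
{0, 2, 3} --b--> {0, 1, 2, 3}  [seen]
{0, 2, 3} --c--> {0, 2, 3}  [seen]
Reachable DFA states: {0}, {0, 1, 3}, {1, 3}, {0, 3}, {0, 1, 2, 3}, {0, 2, 3}.
Accepting DFA states (contain an NFA accepting state): {0, 1, 3}, {1, 3}, {0, 1, 2, 3}.

3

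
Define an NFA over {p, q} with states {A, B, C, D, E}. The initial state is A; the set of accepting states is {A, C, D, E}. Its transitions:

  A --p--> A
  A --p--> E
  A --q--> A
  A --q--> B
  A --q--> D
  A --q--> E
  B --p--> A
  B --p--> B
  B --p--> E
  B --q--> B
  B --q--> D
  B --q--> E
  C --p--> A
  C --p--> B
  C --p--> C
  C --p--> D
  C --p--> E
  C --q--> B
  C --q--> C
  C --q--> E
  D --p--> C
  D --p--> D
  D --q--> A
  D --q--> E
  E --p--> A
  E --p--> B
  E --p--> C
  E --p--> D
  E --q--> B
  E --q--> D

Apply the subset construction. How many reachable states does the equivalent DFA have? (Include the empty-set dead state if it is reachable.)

4

Start state of the DFA: {A}.
{A} --p--> {A, E}  [new]
{A} --q--> {A, B, D, E}  [new]
{A, E} --p--> {A, B, C, D, E}  [new]
{A, E} --q--> {A, B, D, E}  [seen]
{A, B, D, E} --p--> {A, B, C, D, E}  [seen]
{A, B, D, E} --q--> {A, B, D, E}  [seen]
{A, B, C, D, E} --p--> {A, B, C, D, E}  [seen]
{A, B, C, D, E} --q--> {A, B, C, D, E}  [seen]
Reachable DFA states: {A}, {A, E}, {A, B, D, E}, {A, B, C, D, E}.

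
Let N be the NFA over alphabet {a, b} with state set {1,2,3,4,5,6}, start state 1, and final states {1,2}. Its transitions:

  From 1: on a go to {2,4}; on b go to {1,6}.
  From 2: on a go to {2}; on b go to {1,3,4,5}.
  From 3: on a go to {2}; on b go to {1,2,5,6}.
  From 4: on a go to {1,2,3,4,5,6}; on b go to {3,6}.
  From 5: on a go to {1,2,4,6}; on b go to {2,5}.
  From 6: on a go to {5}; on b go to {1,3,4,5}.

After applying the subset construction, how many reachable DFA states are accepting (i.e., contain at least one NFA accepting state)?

Start state of the DFA: {1}.
{1} --a--> {2,4}  [new]
{1} --b--> {1,6}  [new]
{2,4} --a--> {1,2,3,4,5,6}  [new]
{2,4} --b--> {1,3,4,5,6}  [new]
{1,6} --a--> {2,4,5}  [new]
{1,6} --b--> {1,3,4,5,6}  [seen]
{1,2,3,4,5,6} --a--> {1,2,3,4,5,6}  [seen]
{1,2,3,4,5,6} --b--> {1,2,3,4,5,6}  [seen]
{1,3,4,5,6} --a--> {1,2,3,4,5,6}  [seen]
{1,3,4,5,6} --b--> {1,2,3,4,5,6}  [seen]
{2,4,5} --a--> {1,2,3,4,5,6}  [seen]
{2,4,5} --b--> {1,2,3,4,5,6}  [seen]
Reachable DFA states: {1}, {2,4}, {1,6}, {1,2,3,4,5,6}, {1,3,4,5,6}, {2,4,5}.
Accepting DFA states (contain an NFA accepting state): {1}, {2,4}, {1,6}, {1,2,3,4,5,6}, {1,3,4,5,6}, {2,4,5}.

6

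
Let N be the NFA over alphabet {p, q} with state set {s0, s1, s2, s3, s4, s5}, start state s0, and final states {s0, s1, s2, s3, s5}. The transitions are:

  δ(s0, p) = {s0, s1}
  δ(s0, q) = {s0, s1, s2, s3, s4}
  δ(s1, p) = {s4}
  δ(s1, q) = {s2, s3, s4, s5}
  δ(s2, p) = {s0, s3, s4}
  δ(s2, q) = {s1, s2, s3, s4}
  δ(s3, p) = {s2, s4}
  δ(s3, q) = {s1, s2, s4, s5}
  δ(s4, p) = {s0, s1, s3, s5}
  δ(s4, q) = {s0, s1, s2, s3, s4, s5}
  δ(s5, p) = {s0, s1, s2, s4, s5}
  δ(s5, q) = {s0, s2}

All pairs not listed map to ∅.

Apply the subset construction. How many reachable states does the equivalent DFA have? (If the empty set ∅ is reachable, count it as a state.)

Start state of the DFA: {s0}.
{s0} --p--> {s0, s1}  [new]
{s0} --q--> {s0, s1, s2, s3, s4}  [new]
{s0, s1} --p--> {s0, s1, s4}  [new]
{s0, s1} --q--> {s0, s1, s2, s3, s4, s5}  [new]
{s0, s1, s2, s3, s4} --p--> {s0, s1, s2, s3, s4, s5}  [seen]
{s0, s1, s2, s3, s4} --q--> {s0, s1, s2, s3, s4, s5}  [seen]
{s0, s1, s4} --p--> {s0, s1, s3, s4, s5}  [new]
{s0, s1, s4} --q--> {s0, s1, s2, s3, s4, s5}  [seen]
{s0, s1, s2, s3, s4, s5} --p--> {s0, s1, s2, s3, s4, s5}  [seen]
{s0, s1, s2, s3, s4, s5} --q--> {s0, s1, s2, s3, s4, s5}  [seen]
{s0, s1, s3, s4, s5} --p--> {s0, s1, s2, s3, s4, s5}  [seen]
{s0, s1, s3, s4, s5} --q--> {s0, s1, s2, s3, s4, s5}  [seen]
Reachable DFA states: {s0}, {s0, s1}, {s0, s1, s2, s3, s4}, {s0, s1, s4}, {s0, s1, s2, s3, s4, s5}, {s0, s1, s3, s4, s5}.

6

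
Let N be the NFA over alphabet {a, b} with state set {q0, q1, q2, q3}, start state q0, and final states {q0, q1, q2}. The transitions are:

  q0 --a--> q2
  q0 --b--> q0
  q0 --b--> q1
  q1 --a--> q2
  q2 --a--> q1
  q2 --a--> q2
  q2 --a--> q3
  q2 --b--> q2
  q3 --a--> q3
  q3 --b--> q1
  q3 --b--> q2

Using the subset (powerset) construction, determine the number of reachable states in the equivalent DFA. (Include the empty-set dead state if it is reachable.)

5

Start state of the DFA: {q0}.
{q0} --a--> {q2}  [new]
{q0} --b--> {q0, q1}  [new]
{q2} --a--> {q1, q2, q3}  [new]
{q2} --b--> {q2}  [seen]
{q0, q1} --a--> {q2}  [seen]
{q0, q1} --b--> {q0, q1}  [seen]
{q1, q2, q3} --a--> {q1, q2, q3}  [seen]
{q1, q2, q3} --b--> {q1, q2}  [new]
{q1, q2} --a--> {q1, q2, q3}  [seen]
{q1, q2} --b--> {q2}  [seen]
Reachable DFA states: {q0}, {q2}, {q0, q1}, {q1, q2, q3}, {q1, q2}.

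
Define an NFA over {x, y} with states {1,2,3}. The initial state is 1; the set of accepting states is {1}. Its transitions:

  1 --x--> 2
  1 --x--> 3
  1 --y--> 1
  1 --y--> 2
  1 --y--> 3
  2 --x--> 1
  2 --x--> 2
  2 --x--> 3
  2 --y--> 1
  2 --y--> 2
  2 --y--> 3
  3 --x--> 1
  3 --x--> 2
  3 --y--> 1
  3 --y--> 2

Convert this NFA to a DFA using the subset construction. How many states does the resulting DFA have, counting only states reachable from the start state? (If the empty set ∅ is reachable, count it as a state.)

Start state of the DFA: {1}.
{1} --x--> {2,3}  [new]
{1} --y--> {1,2,3}  [new]
{2,3} --x--> {1,2,3}  [seen]
{2,3} --y--> {1,2,3}  [seen]
{1,2,3} --x--> {1,2,3}  [seen]
{1,2,3} --y--> {1,2,3}  [seen]
Reachable DFA states: {1}, {2,3}, {1,2,3}.

3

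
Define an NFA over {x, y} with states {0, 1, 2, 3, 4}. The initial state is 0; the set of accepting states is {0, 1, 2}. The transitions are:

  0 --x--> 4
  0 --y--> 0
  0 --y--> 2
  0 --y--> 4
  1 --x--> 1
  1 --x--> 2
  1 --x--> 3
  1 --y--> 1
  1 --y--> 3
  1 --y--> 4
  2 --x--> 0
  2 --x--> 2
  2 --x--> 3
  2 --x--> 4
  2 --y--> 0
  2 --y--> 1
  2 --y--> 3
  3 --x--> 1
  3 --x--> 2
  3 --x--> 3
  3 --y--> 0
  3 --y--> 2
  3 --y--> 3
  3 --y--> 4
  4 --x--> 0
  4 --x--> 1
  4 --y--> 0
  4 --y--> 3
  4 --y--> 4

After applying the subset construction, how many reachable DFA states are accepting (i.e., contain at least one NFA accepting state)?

7

Start state of the DFA: {0}.
{0} --x--> {4}  [new]
{0} --y--> {0, 2, 4}  [new]
{4} --x--> {0, 1}  [new]
{4} --y--> {0, 3, 4}  [new]
{0, 2, 4} --x--> {0, 1, 2, 3, 4}  [new]
{0, 2, 4} --y--> {0, 1, 2, 3, 4}  [seen]
{0, 1} --x--> {1, 2, 3, 4}  [new]
{0, 1} --y--> {0, 1, 2, 3, 4}  [seen]
{0, 3, 4} --x--> {0, 1, 2, 3, 4}  [seen]
{0, 3, 4} --y--> {0, 2, 3, 4}  [new]
{0, 1, 2, 3, 4} --x--> {0, 1, 2, 3, 4}  [seen]
{0, 1, 2, 3, 4} --y--> {0, 1, 2, 3, 4}  [seen]
{1, 2, 3, 4} --x--> {0, 1, 2, 3, 4}  [seen]
{1, 2, 3, 4} --y--> {0, 1, 2, 3, 4}  [seen]
{0, 2, 3, 4} --x--> {0, 1, 2, 3, 4}  [seen]
{0, 2, 3, 4} --y--> {0, 1, 2, 3, 4}  [seen]
Reachable DFA states: {0}, {4}, {0, 2, 4}, {0, 1}, {0, 3, 4}, {0, 1, 2, 3, 4}, {1, 2, 3, 4}, {0, 2, 3, 4}.
Accepting DFA states (contain an NFA accepting state): {0}, {0, 2, 4}, {0, 1}, {0, 3, 4}, {0, 1, 2, 3, 4}, {1, 2, 3, 4}, {0, 2, 3, 4}.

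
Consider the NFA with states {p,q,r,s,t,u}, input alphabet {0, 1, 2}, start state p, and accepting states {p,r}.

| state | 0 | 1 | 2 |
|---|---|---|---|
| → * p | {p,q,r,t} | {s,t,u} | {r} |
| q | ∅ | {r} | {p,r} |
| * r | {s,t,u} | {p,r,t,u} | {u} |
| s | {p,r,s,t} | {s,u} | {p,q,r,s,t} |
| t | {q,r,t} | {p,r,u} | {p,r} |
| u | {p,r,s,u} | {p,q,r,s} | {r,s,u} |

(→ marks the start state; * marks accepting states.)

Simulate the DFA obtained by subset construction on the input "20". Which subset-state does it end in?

Start: {p}.
δ(p,2) = {r}.
Union: {r}.
After 2: {r}.
δ(r,0) = {s,t,u}.
Union: {s,t,u}.
After 0: {s,t,u}.

{s,t,u}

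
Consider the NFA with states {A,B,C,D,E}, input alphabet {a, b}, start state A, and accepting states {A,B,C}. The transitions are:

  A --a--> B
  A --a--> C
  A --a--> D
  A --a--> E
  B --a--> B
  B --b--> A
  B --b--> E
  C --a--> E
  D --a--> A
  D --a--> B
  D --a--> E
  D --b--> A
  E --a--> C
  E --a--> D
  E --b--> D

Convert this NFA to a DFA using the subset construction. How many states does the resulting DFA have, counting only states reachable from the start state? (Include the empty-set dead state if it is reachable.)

Start state of the DFA: {A}.
{A} --a--> {B,C,D,E}  [new]
{A} --b--> ∅  [new]
{B,C,D,E} --a--> {A,B,C,D,E}  [new]
{B,C,D,E} --b--> {A,D,E}  [new]
∅ --a--> ∅  [seen]
∅ --b--> ∅  [seen]
{A,B,C,D,E} --a--> {A,B,C,D,E}  [seen]
{A,B,C,D,E} --b--> {A,D,E}  [seen]
{A,D,E} --a--> {A,B,C,D,E}  [seen]
{A,D,E} --b--> {A,D}  [new]
{A,D} --a--> {A,B,C,D,E}  [seen]
{A,D} --b--> {A}  [seen]
Reachable DFA states: {A}, {B,C,D,E}, ∅, {A,B,C,D,E}, {A,D,E}, {A,D}.

6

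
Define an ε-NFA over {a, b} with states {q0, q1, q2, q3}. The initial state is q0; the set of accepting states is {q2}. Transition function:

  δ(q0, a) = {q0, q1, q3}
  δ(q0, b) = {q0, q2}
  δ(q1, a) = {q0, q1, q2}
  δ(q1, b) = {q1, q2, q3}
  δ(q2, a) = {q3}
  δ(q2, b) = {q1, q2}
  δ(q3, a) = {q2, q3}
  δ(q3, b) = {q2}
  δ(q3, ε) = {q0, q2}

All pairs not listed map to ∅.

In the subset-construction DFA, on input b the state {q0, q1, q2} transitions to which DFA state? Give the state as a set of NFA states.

δ(q0,b) = {q0, q2}; δ(q1,b) = {q1, q2, q3}; δ(q2,b) = {q1, q2}.
Union: {q0, q1, q2, q3}.

{q0, q1, q2, q3}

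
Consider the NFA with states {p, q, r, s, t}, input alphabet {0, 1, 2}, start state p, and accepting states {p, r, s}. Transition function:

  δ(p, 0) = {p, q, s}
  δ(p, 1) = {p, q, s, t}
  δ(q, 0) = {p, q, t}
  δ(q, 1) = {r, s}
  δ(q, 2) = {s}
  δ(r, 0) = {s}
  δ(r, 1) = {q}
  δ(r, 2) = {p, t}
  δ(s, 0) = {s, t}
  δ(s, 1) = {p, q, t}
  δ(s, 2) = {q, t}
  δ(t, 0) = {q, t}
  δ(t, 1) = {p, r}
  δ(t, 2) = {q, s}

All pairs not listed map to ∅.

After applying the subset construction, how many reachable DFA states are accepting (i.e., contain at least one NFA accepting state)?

5

Start state of the DFA: {p}.
{p} --0--> {p, q, s}  [new]
{p} --1--> {p, q, s, t}  [new]
{p} --2--> ∅  [new]
{p, q, s} --0--> {p, q, s, t}  [seen]
{p, q, s} --1--> {p, q, r, s, t}  [new]
{p, q, s} --2--> {q, s, t}  [new]
{p, q, s, t} --0--> {p, q, s, t}  [seen]
{p, q, s, t} --1--> {p, q, r, s, t}  [seen]
{p, q, s, t} --2--> {q, s, t}  [seen]
∅ --0--> ∅  [seen]
∅ --1--> ∅  [seen]
∅ --2--> ∅  [seen]
{p, q, r, s, t} --0--> {p, q, s, t}  [seen]
{p, q, r, s, t} --1--> {p, q, r, s, t}  [seen]
{p, q, r, s, t} --2--> {p, q, s, t}  [seen]
{q, s, t} --0--> {p, q, s, t}  [seen]
{q, s, t} --1--> {p, q, r, s, t}  [seen]
{q, s, t} --2--> {q, s, t}  [seen]
Reachable DFA states: {p}, {p, q, s}, {p, q, s, t}, ∅, {p, q, r, s, t}, {q, s, t}.
Accepting DFA states (contain an NFA accepting state): {p}, {p, q, s}, {p, q, s, t}, {p, q, r, s, t}, {q, s, t}.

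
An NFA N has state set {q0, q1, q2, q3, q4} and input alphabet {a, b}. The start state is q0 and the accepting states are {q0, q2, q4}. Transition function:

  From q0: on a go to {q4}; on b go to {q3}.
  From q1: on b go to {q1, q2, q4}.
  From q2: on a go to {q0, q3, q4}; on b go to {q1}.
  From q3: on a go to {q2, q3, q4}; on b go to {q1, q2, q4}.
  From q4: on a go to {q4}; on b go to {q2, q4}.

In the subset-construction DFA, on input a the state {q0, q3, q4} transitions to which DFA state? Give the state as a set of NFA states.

δ(q0,a) = {q4}; δ(q3,a) = {q2, q3, q4}; δ(q4,a) = {q4}.
Union: {q2, q3, q4}.

{q2, q3, q4}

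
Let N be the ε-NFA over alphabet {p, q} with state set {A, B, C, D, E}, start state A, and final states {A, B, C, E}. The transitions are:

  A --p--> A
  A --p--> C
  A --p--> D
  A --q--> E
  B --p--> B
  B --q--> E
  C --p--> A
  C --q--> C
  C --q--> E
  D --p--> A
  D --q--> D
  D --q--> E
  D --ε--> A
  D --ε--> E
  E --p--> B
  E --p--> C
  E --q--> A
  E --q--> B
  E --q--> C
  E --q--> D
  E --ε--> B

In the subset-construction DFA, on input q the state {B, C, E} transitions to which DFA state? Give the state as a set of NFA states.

{A, B, C, D, E}

δ(B,q) = {E}; δ(C,q) = {C, E}; δ(E,q) = {A, B, C, D}.
Union: {A, B, C, D, E}.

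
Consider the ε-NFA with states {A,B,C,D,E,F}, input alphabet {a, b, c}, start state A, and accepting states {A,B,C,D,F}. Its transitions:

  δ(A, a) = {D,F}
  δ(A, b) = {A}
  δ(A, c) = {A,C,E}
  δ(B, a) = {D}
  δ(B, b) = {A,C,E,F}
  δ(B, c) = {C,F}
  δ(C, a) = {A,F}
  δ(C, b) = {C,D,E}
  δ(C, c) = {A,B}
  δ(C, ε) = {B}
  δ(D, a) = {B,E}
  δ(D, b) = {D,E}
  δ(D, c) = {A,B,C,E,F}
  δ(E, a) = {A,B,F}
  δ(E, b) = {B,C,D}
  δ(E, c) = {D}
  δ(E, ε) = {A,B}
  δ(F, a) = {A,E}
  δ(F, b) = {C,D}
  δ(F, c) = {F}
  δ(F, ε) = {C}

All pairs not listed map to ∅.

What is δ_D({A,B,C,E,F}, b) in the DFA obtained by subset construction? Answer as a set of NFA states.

δ(A,b) = {A}; δ(B,b) = {A,C,E,F}; δ(C,b) = {C,D,E}; δ(E,b) = {B,C,D}; δ(F,b) = {C,D}.
Union: {A,B,C,D,E,F}.

{A,B,C,D,E,F}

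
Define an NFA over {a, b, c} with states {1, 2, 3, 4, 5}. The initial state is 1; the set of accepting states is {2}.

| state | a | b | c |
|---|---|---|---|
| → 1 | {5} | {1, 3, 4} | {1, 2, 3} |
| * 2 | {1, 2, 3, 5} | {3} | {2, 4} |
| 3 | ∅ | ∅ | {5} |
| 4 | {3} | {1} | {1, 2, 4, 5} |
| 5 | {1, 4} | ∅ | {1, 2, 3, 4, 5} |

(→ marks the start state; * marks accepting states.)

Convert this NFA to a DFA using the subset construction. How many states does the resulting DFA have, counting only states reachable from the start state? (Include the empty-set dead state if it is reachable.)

Start state of the DFA: {1}.
{1} --a--> {5}  [new]
{1} --b--> {1, 3, 4}  [new]
{1} --c--> {1, 2, 3}  [new]
{5} --a--> {1, 4}  [new]
{5} --b--> ∅  [new]
{5} --c--> {1, 2, 3, 4, 5}  [new]
{1, 3, 4} --a--> {3, 5}  [new]
{1, 3, 4} --b--> {1, 3, 4}  [seen]
{1, 3, 4} --c--> {1, 2, 3, 4, 5}  [seen]
{1, 2, 3} --a--> {1, 2, 3, 5}  [new]
{1, 2, 3} --b--> {1, 3, 4}  [seen]
{1, 2, 3} --c--> {1, 2, 3, 4, 5}  [seen]
{1, 4} --a--> {3, 5}  [seen]
{1, 4} --b--> {1, 3, 4}  [seen]
{1, 4} --c--> {1, 2, 3, 4, 5}  [seen]
∅ --a--> ∅  [seen]
∅ --b--> ∅  [seen]
∅ --c--> ∅  [seen]
{1, 2, 3, 4, 5} --a--> {1, 2, 3, 4, 5}  [seen]
{1, 2, 3, 4, 5} --b--> {1, 3, 4}  [seen]
{1, 2, 3, 4, 5} --c--> {1, 2, 3, 4, 5}  [seen]
{3, 5} --a--> {1, 4}  [seen]
{3, 5} --b--> ∅  [seen]
{3, 5} --c--> {1, 2, 3, 4, 5}  [seen]
{1, 2, 3, 5} --a--> {1, 2, 3, 4, 5}  [seen]
{1, 2, 3, 5} --b--> {1, 3, 4}  [seen]
{1, 2, 3, 5} --c--> {1, 2, 3, 4, 5}  [seen]
Reachable DFA states: {1}, {5}, {1, 3, 4}, {1, 2, 3}, {1, 4}, ∅, {1, 2, 3, 4, 5}, {3, 5}, {1, 2, 3, 5}.

9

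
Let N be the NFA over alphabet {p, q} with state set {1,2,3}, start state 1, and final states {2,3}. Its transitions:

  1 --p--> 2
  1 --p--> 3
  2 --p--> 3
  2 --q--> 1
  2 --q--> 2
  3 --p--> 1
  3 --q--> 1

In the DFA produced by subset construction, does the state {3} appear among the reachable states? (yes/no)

Start state of the DFA: {1}.
{1} --p--> {2,3}  [new]
{1} --q--> ∅  [new]
{2,3} --p--> {1,3}  [new]
{2,3} --q--> {1,2}  [new]
∅ --p--> ∅  [seen]
∅ --q--> ∅  [seen]
{1,3} --p--> {1,2,3}  [new]
{1,3} --q--> {1}  [seen]
{1,2} --p--> {2,3}  [seen]
{1,2} --q--> {1,2}  [seen]
{1,2,3} --p--> {1,2,3}  [seen]
{1,2,3} --q--> {1,2}  [seen]
Reachable DFA states: {1}, {2,3}, ∅, {1,3}, {1,2}, {1,2,3}.
{3} is not among them.

no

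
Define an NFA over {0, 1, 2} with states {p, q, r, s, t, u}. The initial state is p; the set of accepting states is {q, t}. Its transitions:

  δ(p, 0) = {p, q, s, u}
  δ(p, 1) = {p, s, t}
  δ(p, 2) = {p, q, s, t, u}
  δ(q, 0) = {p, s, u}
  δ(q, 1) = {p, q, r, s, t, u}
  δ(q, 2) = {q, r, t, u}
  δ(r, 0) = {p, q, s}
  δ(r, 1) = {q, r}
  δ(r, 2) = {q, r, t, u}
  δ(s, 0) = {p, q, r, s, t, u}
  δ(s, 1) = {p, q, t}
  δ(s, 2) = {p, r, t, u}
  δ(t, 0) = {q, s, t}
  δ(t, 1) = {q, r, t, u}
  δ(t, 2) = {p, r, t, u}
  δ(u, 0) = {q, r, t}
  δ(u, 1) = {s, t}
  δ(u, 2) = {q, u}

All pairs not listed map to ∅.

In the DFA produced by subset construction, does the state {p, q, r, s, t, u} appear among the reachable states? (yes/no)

Start state of the DFA: {p}.
{p} --0--> {p, q, s, u}  [new]
{p} --1--> {p, s, t}  [new]
{p} --2--> {p, q, s, t, u}  [new]
{p, q, s, u} --0--> {p, q, r, s, t, u}  [new]
{p, q, s, u} --1--> {p, q, r, s, t, u}  [seen]
{p, q, s, u} --2--> {p, q, r, s, t, u}  [seen]
{p, s, t} --0--> {p, q, r, s, t, u}  [seen]
{p, s, t} --1--> {p, q, r, s, t, u}  [seen]
{p, s, t} --2--> {p, q, r, s, t, u}  [seen]
{p, q, s, t, u} --0--> {p, q, r, s, t, u}  [seen]
{p, q, s, t, u} --1--> {p, q, r, s, t, u}  [seen]
{p, q, s, t, u} --2--> {p, q, r, s, t, u}  [seen]
{p, q, r, s, t, u} --0--> {p, q, r, s, t, u}  [seen]
{p, q, r, s, t, u} --1--> {p, q, r, s, t, u}  [seen]
{p, q, r, s, t, u} --2--> {p, q, r, s, t, u}  [seen]
Reachable DFA states: {p}, {p, q, s, u}, {p, s, t}, {p, q, s, t, u}, {p, q, r, s, t, u}.
{p, q, r, s, t, u} is among them.

yes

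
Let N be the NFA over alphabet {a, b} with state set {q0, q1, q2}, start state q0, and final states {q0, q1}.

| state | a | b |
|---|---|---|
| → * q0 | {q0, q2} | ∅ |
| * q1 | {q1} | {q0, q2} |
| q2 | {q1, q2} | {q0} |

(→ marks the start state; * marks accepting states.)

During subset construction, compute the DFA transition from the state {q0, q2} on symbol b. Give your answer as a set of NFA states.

{q0}

δ(q0,b) = ∅; δ(q2,b) = {q0}.
Union: {q0}.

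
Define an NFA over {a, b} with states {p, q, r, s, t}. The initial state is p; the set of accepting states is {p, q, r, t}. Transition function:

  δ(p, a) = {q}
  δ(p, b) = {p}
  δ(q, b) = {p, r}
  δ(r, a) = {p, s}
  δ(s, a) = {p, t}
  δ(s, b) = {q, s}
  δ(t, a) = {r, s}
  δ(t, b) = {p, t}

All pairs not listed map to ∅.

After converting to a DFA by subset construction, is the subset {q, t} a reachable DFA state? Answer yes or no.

no

Start state of the DFA: {p}.
{p} --a--> {q}  [new]
{p} --b--> {p}  [seen]
{q} --a--> ∅  [new]
{q} --b--> {p, r}  [new]
∅ --a--> ∅  [seen]
∅ --b--> ∅  [seen]
{p, r} --a--> {p, q, s}  [new]
{p, r} --b--> {p}  [seen]
{p, q, s} --a--> {p, q, t}  [new]
{p, q, s} --b--> {p, q, r, s}  [new]
{p, q, t} --a--> {q, r, s}  [new]
{p, q, t} --b--> {p, r, t}  [new]
{p, q, r, s} --a--> {p, q, s, t}  [new]
{p, q, r, s} --b--> {p, q, r, s}  [seen]
{q, r, s} --a--> {p, s, t}  [new]
{q, r, s} --b--> {p, q, r, s}  [seen]
{p, r, t} --a--> {p, q, r, s}  [seen]
{p, r, t} --b--> {p, t}  [new]
{p, q, s, t} --a--> {p, q, r, s, t}  [new]
{p, q, s, t} --b--> {p, q, r, s, t}  [seen]
{p, s, t} --a--> {p, q, r, s, t}  [seen]
{p, s, t} --b--> {p, q, s, t}  [seen]
{p, t} --a--> {q, r, s}  [seen]
{p, t} --b--> {p, t}  [seen]
{p, q, r, s, t} --a--> {p, q, r, s, t}  [seen]
{p, q, r, s, t} --b--> {p, q, r, s, t}  [seen]
Reachable DFA states: {p}, {q}, ∅, {p, r}, {p, q, s}, {p, q, t}, {p, q, r, s}, {q, r, s}, {p, r, t}, {p, q, s, t}, {p, s, t}, {p, t}, {p, q, r, s, t}.
{q, t} is not among them.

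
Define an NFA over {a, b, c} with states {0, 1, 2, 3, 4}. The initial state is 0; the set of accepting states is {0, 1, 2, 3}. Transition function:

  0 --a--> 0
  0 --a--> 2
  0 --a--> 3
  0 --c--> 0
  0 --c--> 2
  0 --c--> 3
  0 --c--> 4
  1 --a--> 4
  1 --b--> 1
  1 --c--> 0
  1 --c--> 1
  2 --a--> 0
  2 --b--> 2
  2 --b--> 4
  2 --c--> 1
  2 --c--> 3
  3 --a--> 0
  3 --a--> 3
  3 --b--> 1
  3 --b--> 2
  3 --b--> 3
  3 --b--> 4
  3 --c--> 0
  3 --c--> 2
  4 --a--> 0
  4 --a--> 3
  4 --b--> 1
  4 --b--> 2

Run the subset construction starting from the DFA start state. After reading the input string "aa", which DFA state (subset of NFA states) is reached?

{0, 2, 3}

Start: {0}.
δ(0,a) = {0, 2, 3}.
Union: {0, 2, 3}.
After a: {0, 2, 3}.
δ(0,a) = {0, 2, 3}; δ(2,a) = {0}; δ(3,a) = {0, 3}.
Union: {0, 2, 3}.
After a: {0, 2, 3}.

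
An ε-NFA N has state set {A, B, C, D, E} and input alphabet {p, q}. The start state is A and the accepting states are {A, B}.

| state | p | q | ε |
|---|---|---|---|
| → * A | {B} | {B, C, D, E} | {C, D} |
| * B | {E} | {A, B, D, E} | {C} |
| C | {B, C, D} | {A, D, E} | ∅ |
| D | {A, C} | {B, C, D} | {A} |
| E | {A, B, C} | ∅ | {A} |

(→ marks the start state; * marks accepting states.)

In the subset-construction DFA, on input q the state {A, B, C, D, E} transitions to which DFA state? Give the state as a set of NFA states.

δ(A,q) = {B, C, D, E}; δ(B,q) = {A, B, D, E}; δ(C,q) = {A, D, E}; δ(D,q) = {B, C, D}; δ(E,q) = ∅.
Union: {A, B, C, D, E}.

{A, B, C, D, E}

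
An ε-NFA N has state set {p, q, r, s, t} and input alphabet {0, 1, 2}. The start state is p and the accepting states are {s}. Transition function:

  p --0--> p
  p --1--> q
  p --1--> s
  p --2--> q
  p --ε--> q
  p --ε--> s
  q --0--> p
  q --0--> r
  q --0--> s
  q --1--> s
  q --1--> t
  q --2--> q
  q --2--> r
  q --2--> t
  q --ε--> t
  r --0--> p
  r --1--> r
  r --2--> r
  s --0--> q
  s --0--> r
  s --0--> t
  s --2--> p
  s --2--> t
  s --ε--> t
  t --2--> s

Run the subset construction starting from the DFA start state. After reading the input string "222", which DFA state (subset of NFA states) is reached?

Start: {p, q, s, t}.
δ(p,2) = {q}; δ(q,2) = {q, r, t}; δ(s,2) = {p, t}; δ(t,2) = {s}.
Union: {p, q, r, s, t}.
After 2: {p, q, r, s, t}.
δ(p,2) = {q}; δ(q,2) = {q, r, t}; δ(r,2) = {r}; δ(s,2) = {p, t}; δ(t,2) = {s}.
Union: {p, q, r, s, t}.
After 2: {p, q, r, s, t}.
δ(p,2) = {q}; δ(q,2) = {q, r, t}; δ(r,2) = {r}; δ(s,2) = {p, t}; δ(t,2) = {s}.
Union: {p, q, r, s, t}.
After 2: {p, q, r, s, t}.

{p, q, r, s, t}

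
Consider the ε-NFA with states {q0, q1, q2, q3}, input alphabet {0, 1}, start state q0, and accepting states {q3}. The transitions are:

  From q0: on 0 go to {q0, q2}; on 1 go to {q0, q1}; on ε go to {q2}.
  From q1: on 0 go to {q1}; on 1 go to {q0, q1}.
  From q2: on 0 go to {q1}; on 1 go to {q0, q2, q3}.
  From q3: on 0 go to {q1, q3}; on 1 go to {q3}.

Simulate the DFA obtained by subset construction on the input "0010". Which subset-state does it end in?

Start: {q0, q2}.
δ(q0,0) = {q0, q2}; δ(q2,0) = {q1}.
Union: {q0, q1, q2}.
After 0: {q0, q1, q2}.
δ(q0,0) = {q0, q2}; δ(q1,0) = {q1}; δ(q2,0) = {q1}.
Union: {q0, q1, q2}.
After 0: {q0, q1, q2}.
δ(q0,1) = {q0, q1}; δ(q1,1) = {q0, q1}; δ(q2,1) = {q0, q2, q3}.
Union: {q0, q1, q2, q3}.
After 1: {q0, q1, q2, q3}.
δ(q0,0) = {q0, q2}; δ(q1,0) = {q1}; δ(q2,0) = {q1}; δ(q3,0) = {q1, q3}.
Union: {q0, q1, q2, q3}.
After 0: {q0, q1, q2, q3}.

{q0, q1, q2, q3}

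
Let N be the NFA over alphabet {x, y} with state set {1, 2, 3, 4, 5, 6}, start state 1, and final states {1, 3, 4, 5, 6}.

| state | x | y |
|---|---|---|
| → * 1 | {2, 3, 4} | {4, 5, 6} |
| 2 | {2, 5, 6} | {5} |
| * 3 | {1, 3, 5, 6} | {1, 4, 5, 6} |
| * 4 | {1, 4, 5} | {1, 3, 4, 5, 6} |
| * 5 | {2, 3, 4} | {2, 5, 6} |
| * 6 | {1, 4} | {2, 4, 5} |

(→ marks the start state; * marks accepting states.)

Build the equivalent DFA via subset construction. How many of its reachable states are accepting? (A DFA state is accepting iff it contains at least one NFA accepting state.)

6

Start state of the DFA: {1}.
{1} --x--> {2, 3, 4}  [new]
{1} --y--> {4, 5, 6}  [new]
{2, 3, 4} --x--> {1, 2, 3, 4, 5, 6}  [new]
{2, 3, 4} --y--> {1, 3, 4, 5, 6}  [new]
{4, 5, 6} --x--> {1, 2, 3, 4, 5}  [new]
{4, 5, 6} --y--> {1, 2, 3, 4, 5, 6}  [seen]
{1, 2, 3, 4, 5, 6} --x--> {1, 2, 3, 4, 5, 6}  [seen]
{1, 2, 3, 4, 5, 6} --y--> {1, 2, 3, 4, 5, 6}  [seen]
{1, 3, 4, 5, 6} --x--> {1, 2, 3, 4, 5, 6}  [seen]
{1, 3, 4, 5, 6} --y--> {1, 2, 3, 4, 5, 6}  [seen]
{1, 2, 3, 4, 5} --x--> {1, 2, 3, 4, 5, 6}  [seen]
{1, 2, 3, 4, 5} --y--> {1, 2, 3, 4, 5, 6}  [seen]
Reachable DFA states: {1}, {2, 3, 4}, {4, 5, 6}, {1, 2, 3, 4, 5, 6}, {1, 3, 4, 5, 6}, {1, 2, 3, 4, 5}.
Accepting DFA states (contain an NFA accepting state): {1}, {2, 3, 4}, {4, 5, 6}, {1, 2, 3, 4, 5, 6}, {1, 3, 4, 5, 6}, {1, 2, 3, 4, 5}.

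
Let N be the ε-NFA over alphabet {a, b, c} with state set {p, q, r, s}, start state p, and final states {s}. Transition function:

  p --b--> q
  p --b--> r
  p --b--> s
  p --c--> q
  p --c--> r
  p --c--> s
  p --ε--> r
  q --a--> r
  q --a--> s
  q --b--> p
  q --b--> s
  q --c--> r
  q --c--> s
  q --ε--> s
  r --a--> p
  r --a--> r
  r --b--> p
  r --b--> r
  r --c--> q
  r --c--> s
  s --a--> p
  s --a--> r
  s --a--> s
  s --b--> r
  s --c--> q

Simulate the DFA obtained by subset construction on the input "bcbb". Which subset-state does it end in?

Start: {p, r}.
δ(p,b) = {q, r, s}; δ(r,b) = {p, r}.
Union: {p, q, r, s}.
After b: {p, q, r, s}.
δ(p,c) = {q, r, s}; δ(q,c) = {r, s}; δ(r,c) = {q, s}; δ(s,c) = {q}.
Union: {q, r, s}.
After c: {q, r, s}.
δ(q,b) = {p, s}; δ(r,b) = {p, r}; δ(s,b) = {r}.
Union: {p, r, s}.
After b: {p, r, s}.
δ(p,b) = {q, r, s}; δ(r,b) = {p, r}; δ(s,b) = {r}.
Union: {p, q, r, s}.
After b: {p, q, r, s}.

{p, q, r, s}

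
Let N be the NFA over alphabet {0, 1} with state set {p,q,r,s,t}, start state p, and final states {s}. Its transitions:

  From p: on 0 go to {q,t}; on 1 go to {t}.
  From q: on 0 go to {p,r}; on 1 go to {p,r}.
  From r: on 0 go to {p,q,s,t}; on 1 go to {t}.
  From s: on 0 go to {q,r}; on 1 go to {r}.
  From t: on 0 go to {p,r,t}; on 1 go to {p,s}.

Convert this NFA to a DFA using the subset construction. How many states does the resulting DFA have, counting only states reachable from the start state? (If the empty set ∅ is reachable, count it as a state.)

Start state of the DFA: {p}.
{p} --0--> {q,t}  [new]
{p} --1--> {t}  [new]
{q,t} --0--> {p,r,t}  [new]
{q,t} --1--> {p,r,s}  [new]
{t} --0--> {p,r,t}  [seen]
{t} --1--> {p,s}  [new]
{p,r,t} --0--> {p,q,r,s,t}  [new]
{p,r,t} --1--> {p,s,t}  [new]
{p,r,s} --0--> {p,q,r,s,t}  [seen]
{p,r,s} --1--> {r,t}  [new]
{p,s} --0--> {q,r,t}  [new]
{p,s} --1--> {r,t}  [seen]
{p,q,r,s,t} --0--> {p,q,r,s,t}  [seen]
{p,q,r,s,t} --1--> {p,r,s,t}  [new]
{p,s,t} --0--> {p,q,r,t}  [new]
{p,s,t} --1--> {p,r,s,t}  [seen]
{r,t} --0--> {p,q,r,s,t}  [seen]
{r,t} --1--> {p,s,t}  [seen]
{q,r,t} --0--> {p,q,r,s,t}  [seen]
{q,r,t} --1--> {p,r,s,t}  [seen]
{p,r,s,t} --0--> {p,q,r,s,t}  [seen]
{p,r,s,t} --1--> {p,r,s,t}  [seen]
{p,q,r,t} --0--> {p,q,r,s,t}  [seen]
{p,q,r,t} --1--> {p,r,s,t}  [seen]
Reachable DFA states: {p}, {q,t}, {t}, {p,r,t}, {p,r,s}, {p,s}, {p,q,r,s,t}, {p,s,t}, {r,t}, {q,r,t}, {p,r,s,t}, {p,q,r,t}.

12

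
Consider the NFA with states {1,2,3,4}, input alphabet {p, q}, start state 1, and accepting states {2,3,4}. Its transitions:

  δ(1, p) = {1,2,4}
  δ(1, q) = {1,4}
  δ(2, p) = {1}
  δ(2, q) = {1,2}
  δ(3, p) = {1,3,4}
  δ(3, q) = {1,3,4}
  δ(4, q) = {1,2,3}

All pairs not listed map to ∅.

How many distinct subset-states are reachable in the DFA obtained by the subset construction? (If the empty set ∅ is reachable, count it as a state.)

Start state of the DFA: {1}.
{1} --p--> {1,2,4}  [new]
{1} --q--> {1,4}  [new]
{1,2,4} --p--> {1,2,4}  [seen]
{1,2,4} --q--> {1,2,3,4}  [new]
{1,4} --p--> {1,2,4}  [seen]
{1,4} --q--> {1,2,3,4}  [seen]
{1,2,3,4} --p--> {1,2,3,4}  [seen]
{1,2,3,4} --q--> {1,2,3,4}  [seen]
Reachable DFA states: {1}, {1,2,4}, {1,4}, {1,2,3,4}.

4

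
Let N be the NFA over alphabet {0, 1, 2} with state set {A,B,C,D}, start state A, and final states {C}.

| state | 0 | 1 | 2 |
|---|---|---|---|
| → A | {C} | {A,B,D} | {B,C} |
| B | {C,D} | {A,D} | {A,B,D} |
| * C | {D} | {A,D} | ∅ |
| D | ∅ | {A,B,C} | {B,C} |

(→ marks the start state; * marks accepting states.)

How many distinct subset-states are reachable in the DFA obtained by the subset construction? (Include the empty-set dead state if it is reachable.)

Start state of the DFA: {A}.
{A} --0--> {C}  [new]
{A} --1--> {A,B,D}  [new]
{A} --2--> {B,C}  [new]
{C} --0--> {D}  [new]
{C} --1--> {A,D}  [new]
{C} --2--> ∅  [new]
{A,B,D} --0--> {C,D}  [new]
{A,B,D} --1--> {A,B,C,D}  [new]
{A,B,D} --2--> {A,B,C,D}  [seen]
{B,C} --0--> {C,D}  [seen]
{B,C} --1--> {A,D}  [seen]
{B,C} --2--> {A,B,D}  [seen]
{D} --0--> ∅  [seen]
{D} --1--> {A,B,C}  [new]
{D} --2--> {B,C}  [seen]
{A,D} --0--> {C}  [seen]
{A,D} --1--> {A,B,C,D}  [seen]
{A,D} --2--> {B,C}  [seen]
∅ --0--> ∅  [seen]
∅ --1--> ∅  [seen]
∅ --2--> ∅  [seen]
{C,D} --0--> {D}  [seen]
{C,D} --1--> {A,B,C,D}  [seen]
{C,D} --2--> {B,C}  [seen]
{A,B,C,D} --0--> {C,D}  [seen]
{A,B,C,D} --1--> {A,B,C,D}  [seen]
{A,B,C,D} --2--> {A,B,C,D}  [seen]
{A,B,C} --0--> {C,D}  [seen]
{A,B,C} --1--> {A,B,D}  [seen]
{A,B,C} --2--> {A,B,C,D}  [seen]
Reachable DFA states: {A}, {C}, {A,B,D}, {B,C}, {D}, {A,D}, ∅, {C,D}, {A,B,C,D}, {A,B,C}.

10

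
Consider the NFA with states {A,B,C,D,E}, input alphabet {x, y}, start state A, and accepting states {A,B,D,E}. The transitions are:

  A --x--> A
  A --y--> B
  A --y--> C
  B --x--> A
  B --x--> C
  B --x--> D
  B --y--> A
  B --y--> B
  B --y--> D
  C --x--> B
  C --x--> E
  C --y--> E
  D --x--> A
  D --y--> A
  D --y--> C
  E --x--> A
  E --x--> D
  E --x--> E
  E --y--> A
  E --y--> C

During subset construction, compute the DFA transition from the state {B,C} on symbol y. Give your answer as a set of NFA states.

δ(B,y) = {A,B,D}; δ(C,y) = {E}.
Union: {A,B,D,E}.

{A,B,D,E}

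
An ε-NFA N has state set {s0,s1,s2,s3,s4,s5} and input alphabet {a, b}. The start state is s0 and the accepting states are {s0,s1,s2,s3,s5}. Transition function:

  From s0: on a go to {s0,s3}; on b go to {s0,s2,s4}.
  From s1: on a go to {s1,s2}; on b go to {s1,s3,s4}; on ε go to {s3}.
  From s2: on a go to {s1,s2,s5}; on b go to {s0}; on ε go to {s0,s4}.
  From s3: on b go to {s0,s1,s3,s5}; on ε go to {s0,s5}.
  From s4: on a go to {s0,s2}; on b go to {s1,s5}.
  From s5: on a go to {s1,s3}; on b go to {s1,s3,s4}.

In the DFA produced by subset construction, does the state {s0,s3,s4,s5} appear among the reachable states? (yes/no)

Start state of the DFA: {s0} (ε-closure of the NFA start).
{s0} --a--> {s0,s3,s5}  [new]
{s0} --b--> {s0,s2,s4}  [new]
{s0,s3,s5} --a--> {s0,s1,s3,s5}  [new]
{s0,s3,s5} --b--> {s0,s1,s2,s3,s4,s5}  [new]
{s0,s2,s4} --a--> {s0,s1,s2,s3,s4,s5}  [seen]
{s0,s2,s4} --b--> {s0,s1,s2,s3,s4,s5}  [seen]
{s0,s1,s3,s5} --a--> {s0,s1,s2,s3,s4,s5}  [seen]
{s0,s1,s3,s5} --b--> {s0,s1,s2,s3,s4,s5}  [seen]
{s0,s1,s2,s3,s4,s5} --a--> {s0,s1,s2,s3,s4,s5}  [seen]
{s0,s1,s2,s3,s4,s5} --b--> {s0,s1,s2,s3,s4,s5}  [seen]
Reachable DFA states: {s0}, {s0,s3,s5}, {s0,s2,s4}, {s0,s1,s3,s5}, {s0,s1,s2,s3,s4,s5}.
{s0,s3,s4,s5} is not among them.

no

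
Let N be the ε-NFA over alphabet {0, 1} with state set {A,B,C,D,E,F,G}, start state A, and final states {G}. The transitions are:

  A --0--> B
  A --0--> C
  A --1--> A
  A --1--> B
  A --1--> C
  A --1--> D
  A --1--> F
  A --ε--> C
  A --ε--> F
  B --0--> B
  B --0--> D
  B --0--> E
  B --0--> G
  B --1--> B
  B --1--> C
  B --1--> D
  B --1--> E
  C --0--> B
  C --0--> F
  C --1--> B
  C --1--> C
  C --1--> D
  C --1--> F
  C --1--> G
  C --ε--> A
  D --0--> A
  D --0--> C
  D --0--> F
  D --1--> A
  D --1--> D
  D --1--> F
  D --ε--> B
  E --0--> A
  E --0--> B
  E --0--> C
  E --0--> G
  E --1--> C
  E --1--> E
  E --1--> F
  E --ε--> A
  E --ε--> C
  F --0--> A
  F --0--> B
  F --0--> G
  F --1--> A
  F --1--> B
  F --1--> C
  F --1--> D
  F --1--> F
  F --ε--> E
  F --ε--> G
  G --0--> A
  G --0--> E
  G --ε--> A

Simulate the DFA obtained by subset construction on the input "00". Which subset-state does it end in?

Start: {A,C,E,F,G}.
δ(A,0) = {B,C}; δ(C,0) = {B,F}; δ(E,0) = {A,B,C,G}; δ(F,0) = {A,B,G}; δ(G,0) = {A,E}.
Union: {A,B,C,E,F,G}.
After 0: {A,B,C,E,F,G}.
δ(A,0) = {B,C}; δ(B,0) = {B,D,E,G}; δ(C,0) = {B,F}; δ(E,0) = {A,B,C,G}; δ(F,0) = {A,B,G}; δ(G,0) = {A,E}.
Union: {A,B,C,D,E,F,G}.
After 0: {A,B,C,D,E,F,G}.

{A,B,C,D,E,F,G}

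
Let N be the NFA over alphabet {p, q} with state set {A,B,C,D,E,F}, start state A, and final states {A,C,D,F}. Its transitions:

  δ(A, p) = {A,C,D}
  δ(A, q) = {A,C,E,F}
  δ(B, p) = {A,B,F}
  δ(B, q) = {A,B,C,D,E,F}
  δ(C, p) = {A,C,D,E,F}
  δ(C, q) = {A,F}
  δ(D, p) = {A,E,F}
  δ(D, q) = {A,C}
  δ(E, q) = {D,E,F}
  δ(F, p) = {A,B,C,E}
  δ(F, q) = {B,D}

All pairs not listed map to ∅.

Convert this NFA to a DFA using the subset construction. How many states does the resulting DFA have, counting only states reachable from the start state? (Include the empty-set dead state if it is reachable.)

Start state of the DFA: {A}.
{A} --p--> {A,C,D}  [new]
{A} --q--> {A,C,E,F}  [new]
{A,C,D} --p--> {A,C,D,E,F}  [new]
{A,C,D} --q--> {A,C,E,F}  [seen]
{A,C,E,F} --p--> {A,B,C,D,E,F}  [new]
{A,C,E,F} --q--> {A,B,C,D,E,F}  [seen]
{A,C,D,E,F} --p--> {A,B,C,D,E,F}  [seen]
{A,C,D,E,F} --q--> {A,B,C,D,E,F}  [seen]
{A,B,C,D,E,F} --p--> {A,B,C,D,E,F}  [seen]
{A,B,C,D,E,F} --q--> {A,B,C,D,E,F}  [seen]
Reachable DFA states: {A}, {A,C,D}, {A,C,E,F}, {A,C,D,E,F}, {A,B,C,D,E,F}.

5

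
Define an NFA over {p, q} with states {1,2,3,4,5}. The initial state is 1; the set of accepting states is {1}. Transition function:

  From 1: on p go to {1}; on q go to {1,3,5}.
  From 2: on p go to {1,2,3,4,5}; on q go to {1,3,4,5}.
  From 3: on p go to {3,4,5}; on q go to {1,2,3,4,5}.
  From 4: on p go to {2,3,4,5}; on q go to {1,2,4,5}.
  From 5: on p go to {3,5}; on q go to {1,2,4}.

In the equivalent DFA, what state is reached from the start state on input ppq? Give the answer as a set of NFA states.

Start: {1}.
δ(1,p) = {1}.
Union: {1}.
After p: {1}.
δ(1,p) = {1}.
Union: {1}.
After p: {1}.
δ(1,q) = {1,3,5}.
Union: {1,3,5}.
After q: {1,3,5}.

{1,3,5}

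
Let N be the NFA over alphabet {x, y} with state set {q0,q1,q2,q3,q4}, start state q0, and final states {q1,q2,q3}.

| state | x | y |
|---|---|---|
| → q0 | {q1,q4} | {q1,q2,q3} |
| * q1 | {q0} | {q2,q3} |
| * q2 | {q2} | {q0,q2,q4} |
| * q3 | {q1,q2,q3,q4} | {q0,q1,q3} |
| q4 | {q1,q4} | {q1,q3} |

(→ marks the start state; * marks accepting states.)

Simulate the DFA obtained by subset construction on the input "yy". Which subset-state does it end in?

{q0,q1,q2,q3,q4}

Start: {q0}.
δ(q0,y) = {q1,q2,q3}.
Union: {q1,q2,q3}.
After y: {q1,q2,q3}.
δ(q1,y) = {q2,q3}; δ(q2,y) = {q0,q2,q4}; δ(q3,y) = {q0,q1,q3}.
Union: {q0,q1,q2,q3,q4}.
After y: {q0,q1,q2,q3,q4}.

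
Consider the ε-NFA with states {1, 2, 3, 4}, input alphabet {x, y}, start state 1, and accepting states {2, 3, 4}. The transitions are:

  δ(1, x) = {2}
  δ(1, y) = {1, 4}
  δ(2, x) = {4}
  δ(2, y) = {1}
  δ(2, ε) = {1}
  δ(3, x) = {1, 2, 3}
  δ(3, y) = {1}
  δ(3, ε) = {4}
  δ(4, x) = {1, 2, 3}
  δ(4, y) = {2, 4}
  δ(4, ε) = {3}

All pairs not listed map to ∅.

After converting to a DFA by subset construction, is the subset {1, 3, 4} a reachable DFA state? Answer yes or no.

Start state of the DFA: {1} (ε-closure of the NFA start).
{1} --x--> {1, 2}  [new]
{1} --y--> {1, 3, 4}  [new]
{1, 2} --x--> {1, 2, 3, 4}  [new]
{1, 2} --y--> {1, 3, 4}  [seen]
{1, 3, 4} --x--> {1, 2, 3, 4}  [seen]
{1, 3, 4} --y--> {1, 2, 3, 4}  [seen]
{1, 2, 3, 4} --x--> {1, 2, 3, 4}  [seen]
{1, 2, 3, 4} --y--> {1, 2, 3, 4}  [seen]
Reachable DFA states: {1}, {1, 2}, {1, 3, 4}, {1, 2, 3, 4}.
{1, 3, 4} is among them.

yes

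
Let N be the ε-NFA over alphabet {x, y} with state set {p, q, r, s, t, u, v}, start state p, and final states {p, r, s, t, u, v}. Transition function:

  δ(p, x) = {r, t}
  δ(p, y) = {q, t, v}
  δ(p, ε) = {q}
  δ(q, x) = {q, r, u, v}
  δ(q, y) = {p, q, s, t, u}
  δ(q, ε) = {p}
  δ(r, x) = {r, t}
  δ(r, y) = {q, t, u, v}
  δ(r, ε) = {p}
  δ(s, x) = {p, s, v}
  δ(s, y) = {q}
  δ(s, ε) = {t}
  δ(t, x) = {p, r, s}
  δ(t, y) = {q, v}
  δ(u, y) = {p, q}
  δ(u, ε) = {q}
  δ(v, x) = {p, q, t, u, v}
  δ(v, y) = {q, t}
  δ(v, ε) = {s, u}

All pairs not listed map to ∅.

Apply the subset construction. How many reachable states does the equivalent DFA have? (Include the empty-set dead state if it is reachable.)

3

Start state of the DFA: {p, q} (ε-closure of the NFA start).
{p, q} --x--> {p, q, r, s, t, u, v}  [new]
{p, q} --y--> {p, q, s, t, u, v}  [new]
{p, q, r, s, t, u, v} --x--> {p, q, r, s, t, u, v}  [seen]
{p, q, r, s, t, u, v} --y--> {p, q, s, t, u, v}  [seen]
{p, q, s, t, u, v} --x--> {p, q, r, s, t, u, v}  [seen]
{p, q, s, t, u, v} --y--> {p, q, s, t, u, v}  [seen]
Reachable DFA states: {p, q}, {p, q, r, s, t, u, v}, {p, q, s, t, u, v}.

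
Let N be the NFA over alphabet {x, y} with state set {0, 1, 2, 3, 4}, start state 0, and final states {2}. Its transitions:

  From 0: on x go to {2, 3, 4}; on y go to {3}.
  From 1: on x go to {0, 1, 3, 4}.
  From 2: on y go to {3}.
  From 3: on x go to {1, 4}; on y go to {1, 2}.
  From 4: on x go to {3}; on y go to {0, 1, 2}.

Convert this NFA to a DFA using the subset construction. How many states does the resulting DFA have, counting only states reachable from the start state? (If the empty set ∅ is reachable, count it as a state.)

11

Start state of the DFA: {0}.
{0} --x--> {2, 3, 4}  [new]
{0} --y--> {3}  [new]
{2, 3, 4} --x--> {1, 3, 4}  [new]
{2, 3, 4} --y--> {0, 1, 2, 3}  [new]
{3} --x--> {1, 4}  [new]
{3} --y--> {1, 2}  [new]
{1, 3, 4} --x--> {0, 1, 3, 4}  [new]
{1, 3, 4} --y--> {0, 1, 2}  [new]
{0, 1, 2, 3} --x--> {0, 1, 2, 3, 4}  [new]
{0, 1, 2, 3} --y--> {1, 2, 3}  [new]
{1, 4} --x--> {0, 1, 3, 4}  [seen]
{1, 4} --y--> {0, 1, 2}  [seen]
{1, 2} --x--> {0, 1, 3, 4}  [seen]
{1, 2} --y--> {3}  [seen]
{0, 1, 3, 4} --x--> {0, 1, 2, 3, 4}  [seen]
{0, 1, 3, 4} --y--> {0, 1, 2, 3}  [seen]
{0, 1, 2} --x--> {0, 1, 2, 3, 4}  [seen]
{0, 1, 2} --y--> {3}  [seen]
{0, 1, 2, 3, 4} --x--> {0, 1, 2, 3, 4}  [seen]
{0, 1, 2, 3, 4} --y--> {0, 1, 2, 3}  [seen]
{1, 2, 3} --x--> {0, 1, 3, 4}  [seen]
{1, 2, 3} --y--> {1, 2, 3}  [seen]
Reachable DFA states: {0}, {2, 3, 4}, {3}, {1, 3, 4}, {0, 1, 2, 3}, {1, 4}, {1, 2}, {0, 1, 3, 4}, {0, 1, 2}, {0, 1, 2, 3, 4}, {1, 2, 3}.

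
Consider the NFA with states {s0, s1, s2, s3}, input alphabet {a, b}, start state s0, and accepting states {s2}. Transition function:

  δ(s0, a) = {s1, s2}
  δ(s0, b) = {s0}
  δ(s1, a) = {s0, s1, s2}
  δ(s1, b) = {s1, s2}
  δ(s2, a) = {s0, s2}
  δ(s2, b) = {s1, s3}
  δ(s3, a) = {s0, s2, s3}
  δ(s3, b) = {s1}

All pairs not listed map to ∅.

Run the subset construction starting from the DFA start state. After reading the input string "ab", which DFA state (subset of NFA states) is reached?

{s1, s2, s3}

Start: {s0}.
δ(s0,a) = {s1, s2}.
Union: {s1, s2}.
After a: {s1, s2}.
δ(s1,b) = {s1, s2}; δ(s2,b) = {s1, s3}.
Union: {s1, s2, s3}.
After b: {s1, s2, s3}.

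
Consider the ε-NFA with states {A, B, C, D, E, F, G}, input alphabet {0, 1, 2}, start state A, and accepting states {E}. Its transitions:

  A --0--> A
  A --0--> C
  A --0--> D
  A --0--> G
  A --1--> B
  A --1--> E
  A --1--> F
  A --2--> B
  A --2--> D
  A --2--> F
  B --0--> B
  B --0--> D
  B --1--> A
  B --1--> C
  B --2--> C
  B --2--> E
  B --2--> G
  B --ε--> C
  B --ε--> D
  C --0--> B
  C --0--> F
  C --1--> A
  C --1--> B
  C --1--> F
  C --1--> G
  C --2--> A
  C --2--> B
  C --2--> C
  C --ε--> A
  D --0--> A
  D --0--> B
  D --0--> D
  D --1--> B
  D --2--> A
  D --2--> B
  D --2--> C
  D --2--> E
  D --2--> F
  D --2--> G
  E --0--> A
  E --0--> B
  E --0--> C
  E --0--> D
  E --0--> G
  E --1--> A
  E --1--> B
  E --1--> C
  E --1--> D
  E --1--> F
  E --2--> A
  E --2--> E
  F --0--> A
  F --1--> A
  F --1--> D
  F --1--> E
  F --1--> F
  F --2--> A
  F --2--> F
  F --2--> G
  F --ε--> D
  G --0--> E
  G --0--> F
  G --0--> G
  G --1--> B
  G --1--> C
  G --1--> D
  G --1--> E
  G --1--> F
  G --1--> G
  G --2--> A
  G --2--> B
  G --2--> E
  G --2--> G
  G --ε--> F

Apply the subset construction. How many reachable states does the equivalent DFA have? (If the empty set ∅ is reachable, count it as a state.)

6

Start state of the DFA: {A} (ε-closure of the NFA start).
{A} --0--> {A, C, D, F, G}  [new]
{A} --1--> {A, B, C, D, E, F}  [new]
{A} --2--> {A, B, C, D, F}  [new]
{A, C, D, F, G} --0--> {A, B, C, D, E, F, G}  [new]
{A, C, D, F, G} --1--> {A, B, C, D, E, F, G}  [seen]
{A, C, D, F, G} --2--> {A, B, C, D, E, F, G}  [seen]
{A, B, C, D, E, F} --0--> {A, B, C, D, F, G}  [new]
{A, B, C, D, E, F} --1--> {A, B, C, D, E, F, G}  [seen]
{A, B, C, D, E, F} --2--> {A, B, C, D, E, F, G}  [seen]
{A, B, C, D, F} --0--> {A, B, C, D, F, G}  [seen]
{A, B, C, D, F} --1--> {A, B, C, D, E, F, G}  [seen]
{A, B, C, D, F} --2--> {A, B, C, D, E, F, G}  [seen]
{A, B, C, D, E, F, G} --0--> {A, B, C, D, E, F, G}  [seen]
{A, B, C, D, E, F, G} --1--> {A, B, C, D, E, F, G}  [seen]
{A, B, C, D, E, F, G} --2--> {A, B, C, D, E, F, G}  [seen]
{A, B, C, D, F, G} --0--> {A, B, C, D, E, F, G}  [seen]
{A, B, C, D, F, G} --1--> {A, B, C, D, E, F, G}  [seen]
{A, B, C, D, F, G} --2--> {A, B, C, D, E, F, G}  [seen]
Reachable DFA states: {A}, {A, C, D, F, G}, {A, B, C, D, E, F}, {A, B, C, D, F}, {A, B, C, D, E, F, G}, {A, B, C, D, F, G}.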